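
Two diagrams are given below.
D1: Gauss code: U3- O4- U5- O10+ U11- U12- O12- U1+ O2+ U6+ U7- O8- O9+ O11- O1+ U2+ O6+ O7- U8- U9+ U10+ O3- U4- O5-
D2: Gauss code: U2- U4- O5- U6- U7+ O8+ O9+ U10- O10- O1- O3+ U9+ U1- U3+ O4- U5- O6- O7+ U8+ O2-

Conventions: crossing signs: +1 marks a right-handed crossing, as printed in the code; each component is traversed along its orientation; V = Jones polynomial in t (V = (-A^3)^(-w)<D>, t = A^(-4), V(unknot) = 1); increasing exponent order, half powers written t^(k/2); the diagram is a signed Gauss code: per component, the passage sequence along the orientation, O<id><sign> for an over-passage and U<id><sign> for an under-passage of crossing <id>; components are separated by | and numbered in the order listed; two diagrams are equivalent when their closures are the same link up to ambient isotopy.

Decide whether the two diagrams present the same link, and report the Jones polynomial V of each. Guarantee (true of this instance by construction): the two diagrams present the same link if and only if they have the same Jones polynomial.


equivalent: no
V(D1) = -t^-4 + t^-3 + t^-1  (w -2, c 12, <D> = A^-2 + A^6 - A^10)
V(D2) = 1  (w -2, c 10, <D> = A^-6)
why: 2 classes among 2 diagrams; unequal V(t) rules out equality


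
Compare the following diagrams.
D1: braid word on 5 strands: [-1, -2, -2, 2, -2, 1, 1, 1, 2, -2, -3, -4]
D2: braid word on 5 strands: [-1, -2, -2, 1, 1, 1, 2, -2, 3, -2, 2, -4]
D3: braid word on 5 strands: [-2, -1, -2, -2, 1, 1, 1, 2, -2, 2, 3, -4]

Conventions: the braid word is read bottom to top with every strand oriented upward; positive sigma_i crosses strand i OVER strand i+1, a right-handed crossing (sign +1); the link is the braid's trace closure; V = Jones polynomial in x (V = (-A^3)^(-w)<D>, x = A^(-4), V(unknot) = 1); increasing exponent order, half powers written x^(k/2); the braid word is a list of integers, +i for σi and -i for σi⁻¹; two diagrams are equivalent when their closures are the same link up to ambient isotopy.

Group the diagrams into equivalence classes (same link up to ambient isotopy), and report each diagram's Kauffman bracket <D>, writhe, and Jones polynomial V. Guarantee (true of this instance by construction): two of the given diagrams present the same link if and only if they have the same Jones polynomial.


grouping into links: {D1, D2, D3}
V(D1) = x^-2 + 2 + x^2  (w -2, c 12, <D> = A^-14 + 2A^-6 + A^2)
V(D2) = x^-2 + 2 + x^2  [12 crossings, <D> = A^-8 + 2 + A^8, w = 0]
V(D3) = x^-2 + 2 + x^2  [12 crossings, <D> = A^-8 + 2 + A^8, w = 0]
why: all 3 diagrams share one V(x), hence one class


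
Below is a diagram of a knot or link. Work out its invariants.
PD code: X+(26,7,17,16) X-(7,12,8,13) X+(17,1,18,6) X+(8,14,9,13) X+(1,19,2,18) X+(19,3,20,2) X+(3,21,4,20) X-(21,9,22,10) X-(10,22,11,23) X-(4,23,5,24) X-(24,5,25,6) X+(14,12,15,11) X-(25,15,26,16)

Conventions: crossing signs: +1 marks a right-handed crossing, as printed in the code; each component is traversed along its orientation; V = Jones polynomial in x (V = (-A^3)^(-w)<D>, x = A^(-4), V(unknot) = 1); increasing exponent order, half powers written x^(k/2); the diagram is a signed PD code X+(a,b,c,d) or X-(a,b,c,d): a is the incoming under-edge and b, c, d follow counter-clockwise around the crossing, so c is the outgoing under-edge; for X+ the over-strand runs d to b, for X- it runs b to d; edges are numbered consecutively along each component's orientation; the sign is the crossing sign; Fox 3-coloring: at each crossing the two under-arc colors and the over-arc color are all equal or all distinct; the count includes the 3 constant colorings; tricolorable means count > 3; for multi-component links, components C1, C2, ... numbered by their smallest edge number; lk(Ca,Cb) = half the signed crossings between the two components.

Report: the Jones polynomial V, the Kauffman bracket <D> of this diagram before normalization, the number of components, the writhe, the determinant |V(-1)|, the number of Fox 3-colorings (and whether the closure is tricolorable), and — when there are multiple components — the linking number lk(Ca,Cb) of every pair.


V(x) = x^-2 + 2 + x^2
bracket: -A^-5 - 2A^3 - A^11, w = +1
3 components, writhe +1, over 13 crossings
lk(C1,C2) = 0
linking number lk(C1,C3) = +1
lk(C2,C3): -1
det 4, colorings 3 of 3^13 — not tricolorable
observation: w = +1 (over 13 crossings) is diagram-only; (-A^3)^(-1) removes it from V


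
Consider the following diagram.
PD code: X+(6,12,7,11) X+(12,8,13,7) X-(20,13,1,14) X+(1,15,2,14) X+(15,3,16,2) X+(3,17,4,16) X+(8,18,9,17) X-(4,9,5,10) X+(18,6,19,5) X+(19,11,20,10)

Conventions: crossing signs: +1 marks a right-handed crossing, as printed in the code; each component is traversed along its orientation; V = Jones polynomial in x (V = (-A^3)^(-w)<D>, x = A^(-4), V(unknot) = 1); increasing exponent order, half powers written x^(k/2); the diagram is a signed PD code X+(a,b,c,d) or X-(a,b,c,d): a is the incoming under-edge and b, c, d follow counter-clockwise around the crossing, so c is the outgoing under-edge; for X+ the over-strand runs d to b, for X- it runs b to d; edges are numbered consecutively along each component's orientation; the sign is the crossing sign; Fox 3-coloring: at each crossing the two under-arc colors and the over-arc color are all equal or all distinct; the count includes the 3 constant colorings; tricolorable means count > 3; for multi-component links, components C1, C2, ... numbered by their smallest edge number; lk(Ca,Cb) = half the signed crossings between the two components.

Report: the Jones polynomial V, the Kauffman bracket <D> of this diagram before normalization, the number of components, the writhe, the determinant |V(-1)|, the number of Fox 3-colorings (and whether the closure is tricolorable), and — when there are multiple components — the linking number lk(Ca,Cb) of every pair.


Jones polynomial: V(x) = x^2 + x^4 - x^5 + x^6 - x^7
<D> = -A^-10 + A^-6 - A^-2 + A^2 + A^10; writhe +6
components 1, writhe +6 (10 crossings)
3-colorings: 3 of 3^10, det 5 — not tricolorable
note: V spans 5 powers of x: at least 5 crossings in any diagram


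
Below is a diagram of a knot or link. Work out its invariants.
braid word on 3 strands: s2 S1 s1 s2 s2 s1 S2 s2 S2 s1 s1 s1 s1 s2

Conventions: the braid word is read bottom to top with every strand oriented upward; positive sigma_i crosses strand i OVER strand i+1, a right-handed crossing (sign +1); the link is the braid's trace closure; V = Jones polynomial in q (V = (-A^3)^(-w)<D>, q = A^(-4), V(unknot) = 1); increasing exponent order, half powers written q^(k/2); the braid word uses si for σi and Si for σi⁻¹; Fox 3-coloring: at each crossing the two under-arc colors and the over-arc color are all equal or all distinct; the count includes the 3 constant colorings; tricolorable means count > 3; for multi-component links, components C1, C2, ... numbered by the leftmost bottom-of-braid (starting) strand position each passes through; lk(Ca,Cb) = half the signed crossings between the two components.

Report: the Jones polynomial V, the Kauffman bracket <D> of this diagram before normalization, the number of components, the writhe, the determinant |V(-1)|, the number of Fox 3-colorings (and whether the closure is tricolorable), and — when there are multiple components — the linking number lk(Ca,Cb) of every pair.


V(q) = q^3 - q^4 + 3q^5 - 4q^6 + 5q^7 - 5q^8 + 5q^9 - 4q^10 + 2q^11 - q^12
bracket: -A^-24 + 2A^-20 - 4A^-16 + 5A^-12 - 5A^-8 + 5A^-4 - 4 + 3A^4 - A^8 + A^12, w = +8
1 component, writhe +8, over 14 crossings
det 31, colorings 3 of 3^14 — not tricolorable
observation: w = +8 (over 14 crossings) is diagram-only; (-A^3)^(-8) removes it from V


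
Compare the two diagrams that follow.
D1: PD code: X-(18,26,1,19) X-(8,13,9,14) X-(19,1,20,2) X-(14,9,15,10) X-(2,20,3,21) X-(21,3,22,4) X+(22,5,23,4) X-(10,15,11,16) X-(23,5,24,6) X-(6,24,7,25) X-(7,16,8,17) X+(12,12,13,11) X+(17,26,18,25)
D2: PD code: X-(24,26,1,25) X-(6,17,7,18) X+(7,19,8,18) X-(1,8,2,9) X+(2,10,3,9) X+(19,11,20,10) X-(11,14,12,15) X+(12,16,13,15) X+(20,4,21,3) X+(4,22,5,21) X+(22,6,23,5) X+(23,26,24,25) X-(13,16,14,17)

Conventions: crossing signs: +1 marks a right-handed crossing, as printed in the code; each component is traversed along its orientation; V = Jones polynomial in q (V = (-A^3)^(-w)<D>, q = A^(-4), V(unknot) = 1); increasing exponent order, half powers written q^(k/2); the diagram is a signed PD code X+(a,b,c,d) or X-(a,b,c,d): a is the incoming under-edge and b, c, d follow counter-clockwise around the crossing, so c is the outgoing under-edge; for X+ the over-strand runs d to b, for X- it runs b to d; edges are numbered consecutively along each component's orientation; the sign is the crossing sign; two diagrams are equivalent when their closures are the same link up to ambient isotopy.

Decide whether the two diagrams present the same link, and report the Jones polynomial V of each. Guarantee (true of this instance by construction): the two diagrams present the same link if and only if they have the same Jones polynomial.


same link: no
V(D1) = q^(-19/2) - 2q^(-17/2) + 2q^(-15/2) - 2q^(-13/2) + 2q^(-11/2) - 2q^(-9/2) - q^(-5/2)  [13 crossings, <D> = A^-11 + 2A^-3 - 2A + 2A^5 - 2A^9 + 2A^13 - A^17, w = -7]
D2 (bracket -A^-9 + A^-1 + A^3 + A^7; 13 crossings at w = +3): V = -q^(1/2) - q^(3/2) - q^(5/2) + q^(9/2)
note: comparing 2 Jones polynomials yields 2 groups


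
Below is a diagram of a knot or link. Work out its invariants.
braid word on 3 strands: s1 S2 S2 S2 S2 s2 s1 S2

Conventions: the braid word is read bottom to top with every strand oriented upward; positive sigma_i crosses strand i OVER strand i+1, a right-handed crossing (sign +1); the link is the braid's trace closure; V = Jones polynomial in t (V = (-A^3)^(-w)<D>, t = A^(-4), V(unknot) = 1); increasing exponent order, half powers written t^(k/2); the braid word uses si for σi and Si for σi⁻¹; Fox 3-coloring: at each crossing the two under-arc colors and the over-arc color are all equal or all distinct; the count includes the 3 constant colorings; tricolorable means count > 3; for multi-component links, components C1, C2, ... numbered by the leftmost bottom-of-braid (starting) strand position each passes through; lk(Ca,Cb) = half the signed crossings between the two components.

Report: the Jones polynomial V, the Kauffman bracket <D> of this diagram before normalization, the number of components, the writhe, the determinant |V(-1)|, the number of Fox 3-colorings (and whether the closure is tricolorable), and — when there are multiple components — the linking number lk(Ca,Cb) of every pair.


V(t) = t^-5 - 2t^-4 + 2t^-3 - 2t^-2 + 2t^-1 - 1 + t
bracket: A^-10 - A^-6 + 2A^-2 - 2A^2 + 2A^6 - 2A^10 + A^14, w = -2
1 component, writhe -2, over 8 crossings
det 11, colorings 3 of 3^8 — not tricolorable
observation: |V(-1)| = 11: so not tricolorable, since 3 does not divide 11


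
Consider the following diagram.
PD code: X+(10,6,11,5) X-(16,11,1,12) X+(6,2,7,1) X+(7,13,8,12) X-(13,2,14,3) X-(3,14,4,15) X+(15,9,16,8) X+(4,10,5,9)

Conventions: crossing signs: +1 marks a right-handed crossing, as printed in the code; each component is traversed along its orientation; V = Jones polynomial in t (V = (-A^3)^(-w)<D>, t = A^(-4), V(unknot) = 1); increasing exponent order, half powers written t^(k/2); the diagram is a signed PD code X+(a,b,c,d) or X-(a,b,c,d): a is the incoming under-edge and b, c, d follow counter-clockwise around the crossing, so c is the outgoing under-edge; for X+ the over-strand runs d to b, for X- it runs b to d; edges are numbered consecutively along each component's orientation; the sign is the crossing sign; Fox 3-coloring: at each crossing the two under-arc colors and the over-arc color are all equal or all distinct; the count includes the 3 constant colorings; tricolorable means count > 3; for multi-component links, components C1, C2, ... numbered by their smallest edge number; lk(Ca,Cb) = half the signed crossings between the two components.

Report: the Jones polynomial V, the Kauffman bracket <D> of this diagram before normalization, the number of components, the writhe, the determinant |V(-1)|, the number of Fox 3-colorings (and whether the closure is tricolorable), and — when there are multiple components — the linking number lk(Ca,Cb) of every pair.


Jones polynomial: V(t) = -t^-1 + 2 - t + 2t^2 - t^3 + t^4 - t^5
<D> = -A^-14 + A^-10 - A^-6 + 2A^-2 - A^2 + 2A^6 - A^10; writhe +2
components 1, writhe +2 (8 crossings)
3-colorings: 9 of 3^8, det 9 — tricolorable
note: w = +2 shifts under R1 moves; the (-A^3)^(-2) factor cancels that in V


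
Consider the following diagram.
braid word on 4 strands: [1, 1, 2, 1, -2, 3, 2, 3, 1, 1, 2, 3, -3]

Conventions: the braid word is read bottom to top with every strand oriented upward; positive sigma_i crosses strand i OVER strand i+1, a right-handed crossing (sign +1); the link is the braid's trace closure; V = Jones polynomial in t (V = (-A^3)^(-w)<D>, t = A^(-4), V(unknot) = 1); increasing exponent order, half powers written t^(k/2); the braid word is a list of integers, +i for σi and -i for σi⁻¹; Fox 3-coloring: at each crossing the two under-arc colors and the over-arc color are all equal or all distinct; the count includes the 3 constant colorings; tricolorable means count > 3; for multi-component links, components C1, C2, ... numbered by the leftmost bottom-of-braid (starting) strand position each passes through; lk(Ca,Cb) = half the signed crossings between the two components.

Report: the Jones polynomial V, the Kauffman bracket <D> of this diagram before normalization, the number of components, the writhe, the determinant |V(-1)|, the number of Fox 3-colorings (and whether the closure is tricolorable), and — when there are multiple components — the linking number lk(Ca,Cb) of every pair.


Jones polynomial: V(t) = t^3 + t^5 - t^8
<D> = A^-5 - A^7 - A^15; writhe +9
components 1, writhe +9 (13 crossings)
3-colorings: 9 of 3^13, det 3 — tricolorable
note: w = +9 shifts under R1 moves; the (-A^3)^(-9) factor cancels that in V


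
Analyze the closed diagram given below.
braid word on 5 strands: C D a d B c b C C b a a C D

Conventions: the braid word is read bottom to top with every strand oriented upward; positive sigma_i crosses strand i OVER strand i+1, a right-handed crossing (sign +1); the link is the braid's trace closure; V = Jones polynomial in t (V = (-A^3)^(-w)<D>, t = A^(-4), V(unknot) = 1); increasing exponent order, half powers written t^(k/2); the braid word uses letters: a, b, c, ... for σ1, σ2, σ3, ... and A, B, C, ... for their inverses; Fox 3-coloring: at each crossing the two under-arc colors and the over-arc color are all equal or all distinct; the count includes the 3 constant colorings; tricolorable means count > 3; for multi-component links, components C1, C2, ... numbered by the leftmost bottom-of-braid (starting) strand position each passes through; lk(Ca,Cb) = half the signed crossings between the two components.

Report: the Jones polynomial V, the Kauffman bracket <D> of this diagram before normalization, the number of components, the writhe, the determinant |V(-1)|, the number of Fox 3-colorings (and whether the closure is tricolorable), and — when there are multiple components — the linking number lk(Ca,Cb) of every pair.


Jones polynomial: V(t) = t^-4 - 2t^-3 + 3t^-2 - 5t^-1 + 6 - 5t + 5t^2 - 3t^3 + 2t^4 - t^5
<D> = -A^-20 + 2A^-16 - 3A^-12 + 5A^-8 - 5A^-4 + 6 - 5A^4 + 3A^8 - 2A^12 + A^16; writhe 0
components 1, writhe 0 (14 crossings)
3-colorings: 9 of 3^14, det 33 — tricolorable
note: |V(-1)| = 33: so tricolorable, since 3 divides 33


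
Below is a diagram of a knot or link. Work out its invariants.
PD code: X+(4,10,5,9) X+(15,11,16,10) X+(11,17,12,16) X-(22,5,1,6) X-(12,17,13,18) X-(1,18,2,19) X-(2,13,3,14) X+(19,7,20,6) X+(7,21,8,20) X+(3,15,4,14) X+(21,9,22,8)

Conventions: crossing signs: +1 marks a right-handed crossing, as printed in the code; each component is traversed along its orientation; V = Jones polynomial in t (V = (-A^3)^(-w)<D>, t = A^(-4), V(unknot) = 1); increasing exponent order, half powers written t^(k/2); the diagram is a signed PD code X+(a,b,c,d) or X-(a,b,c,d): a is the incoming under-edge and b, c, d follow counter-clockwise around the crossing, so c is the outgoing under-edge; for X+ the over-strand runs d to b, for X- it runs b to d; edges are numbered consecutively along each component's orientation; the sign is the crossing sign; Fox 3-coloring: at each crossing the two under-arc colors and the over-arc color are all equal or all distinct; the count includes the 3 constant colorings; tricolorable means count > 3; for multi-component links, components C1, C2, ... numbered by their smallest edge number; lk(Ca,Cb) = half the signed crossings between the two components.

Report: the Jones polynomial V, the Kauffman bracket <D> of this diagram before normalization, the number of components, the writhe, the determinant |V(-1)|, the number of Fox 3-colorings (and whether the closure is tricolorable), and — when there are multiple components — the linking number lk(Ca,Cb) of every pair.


V = t + t^3 - t^4
<D> = A^-7 - A^-3 - A^5 (w = +3)
1 component over 11 crossings, w = +3
9 Fox colorings among 3^11, |V(-1)| = 3: tricolorable
why: V spans 3 powers of t: at least 3 crossings in any diagram


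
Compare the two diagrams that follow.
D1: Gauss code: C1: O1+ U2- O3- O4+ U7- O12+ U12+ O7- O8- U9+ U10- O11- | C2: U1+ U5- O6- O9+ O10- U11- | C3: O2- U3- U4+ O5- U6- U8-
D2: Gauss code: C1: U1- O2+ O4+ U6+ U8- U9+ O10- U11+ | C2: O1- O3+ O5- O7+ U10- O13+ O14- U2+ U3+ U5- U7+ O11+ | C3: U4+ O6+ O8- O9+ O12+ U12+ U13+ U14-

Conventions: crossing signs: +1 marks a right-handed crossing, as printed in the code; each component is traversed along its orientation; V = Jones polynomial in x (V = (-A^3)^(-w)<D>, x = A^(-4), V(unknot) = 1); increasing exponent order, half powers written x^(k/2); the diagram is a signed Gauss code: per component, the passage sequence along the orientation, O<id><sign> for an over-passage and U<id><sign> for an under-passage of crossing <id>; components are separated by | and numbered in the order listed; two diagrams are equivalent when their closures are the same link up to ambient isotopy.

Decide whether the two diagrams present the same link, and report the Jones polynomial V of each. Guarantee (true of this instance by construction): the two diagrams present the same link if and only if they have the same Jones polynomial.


equivalent: no
D1 (bracket A^-8 + 2 + A^8; 12 crossings at w = -4): V = x^-5 + 2x^-3 + x^-1
D2 (bracket 1 + A^4 + A^8 + A^12; 14 crossings at w = +4): V = 1 + x + x^2 + x^3
key observation: comparing 2 Jones polynomials yields 2 groups


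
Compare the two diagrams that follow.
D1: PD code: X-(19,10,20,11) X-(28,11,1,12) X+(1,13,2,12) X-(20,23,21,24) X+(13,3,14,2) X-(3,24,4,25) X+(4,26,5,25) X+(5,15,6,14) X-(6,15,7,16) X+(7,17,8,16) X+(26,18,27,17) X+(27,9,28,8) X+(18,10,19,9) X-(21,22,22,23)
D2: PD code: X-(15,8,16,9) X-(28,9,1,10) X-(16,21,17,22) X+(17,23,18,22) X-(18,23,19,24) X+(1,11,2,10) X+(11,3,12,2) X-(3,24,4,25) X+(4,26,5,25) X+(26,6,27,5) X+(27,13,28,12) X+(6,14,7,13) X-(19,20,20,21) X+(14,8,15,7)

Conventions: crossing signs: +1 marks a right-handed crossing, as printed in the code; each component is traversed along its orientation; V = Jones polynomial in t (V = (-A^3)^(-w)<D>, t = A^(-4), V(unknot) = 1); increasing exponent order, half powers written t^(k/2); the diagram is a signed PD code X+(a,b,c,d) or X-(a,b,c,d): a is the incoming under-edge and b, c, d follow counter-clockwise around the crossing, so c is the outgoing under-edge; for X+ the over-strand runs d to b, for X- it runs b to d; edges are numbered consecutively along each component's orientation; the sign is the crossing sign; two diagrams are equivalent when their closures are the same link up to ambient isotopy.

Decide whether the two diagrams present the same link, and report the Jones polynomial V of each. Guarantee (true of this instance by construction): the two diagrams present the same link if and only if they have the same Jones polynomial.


equivalent: yes
D1 (bracket -A^-10 + A^-6 + A^2; 14 crossings at w = +2): V = t + t^3 - t^4
V(D2) = t + t^3 - t^4  (w +2, c 14, <D> = -A^-10 + A^-6 + A^2)
key observation: one V(t) for all 2 diagrams — one class (guaranteed)


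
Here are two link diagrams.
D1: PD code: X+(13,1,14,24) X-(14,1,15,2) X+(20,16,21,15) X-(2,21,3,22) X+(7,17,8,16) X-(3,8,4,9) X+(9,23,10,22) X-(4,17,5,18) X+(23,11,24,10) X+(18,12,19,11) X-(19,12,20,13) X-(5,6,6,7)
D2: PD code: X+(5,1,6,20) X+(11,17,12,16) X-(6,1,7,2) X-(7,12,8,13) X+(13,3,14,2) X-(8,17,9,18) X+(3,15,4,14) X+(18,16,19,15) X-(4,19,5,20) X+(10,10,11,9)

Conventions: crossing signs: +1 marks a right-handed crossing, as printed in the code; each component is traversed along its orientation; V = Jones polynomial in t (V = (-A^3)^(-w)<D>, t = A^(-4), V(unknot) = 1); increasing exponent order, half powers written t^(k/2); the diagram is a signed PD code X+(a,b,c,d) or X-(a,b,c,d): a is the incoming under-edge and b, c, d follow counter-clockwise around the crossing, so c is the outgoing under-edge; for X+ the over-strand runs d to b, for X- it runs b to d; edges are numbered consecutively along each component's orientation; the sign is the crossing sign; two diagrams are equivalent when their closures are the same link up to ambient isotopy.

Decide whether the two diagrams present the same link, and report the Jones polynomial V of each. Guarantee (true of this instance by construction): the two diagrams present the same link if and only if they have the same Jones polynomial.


equivalent: yes
V(D1) = 1  (w 0, c 12, <D> = 1)
V(D2) = 1  [10 crossings, <D> = A^6, w = +2]
key observation: Reidemeister moves carry D1 (12 crossings) to D2 (10)


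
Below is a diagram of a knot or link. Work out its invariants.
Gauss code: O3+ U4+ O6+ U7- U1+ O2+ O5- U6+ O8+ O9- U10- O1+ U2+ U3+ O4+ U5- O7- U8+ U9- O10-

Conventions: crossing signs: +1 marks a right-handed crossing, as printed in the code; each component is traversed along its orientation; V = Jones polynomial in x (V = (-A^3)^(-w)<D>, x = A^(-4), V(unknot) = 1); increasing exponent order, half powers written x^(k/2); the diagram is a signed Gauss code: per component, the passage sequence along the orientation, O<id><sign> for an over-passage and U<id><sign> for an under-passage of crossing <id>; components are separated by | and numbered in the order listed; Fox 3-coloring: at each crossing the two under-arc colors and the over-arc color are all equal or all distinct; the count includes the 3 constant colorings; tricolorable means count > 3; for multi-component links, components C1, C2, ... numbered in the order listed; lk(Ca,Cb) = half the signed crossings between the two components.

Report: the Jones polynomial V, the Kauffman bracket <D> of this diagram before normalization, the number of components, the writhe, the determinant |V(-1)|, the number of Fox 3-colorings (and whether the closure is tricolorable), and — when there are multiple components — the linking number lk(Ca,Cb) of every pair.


V(x) = x^-1 - 1 + 2x - 2x^2 + 2x^3 - 2x^4 + x^5
bracket: A^-14 - 2A^-10 + 2A^-6 - 2A^-2 + 2A^2 - A^6 + A^10, w = +2
1 component, writhe +2, over 10 crossings
det 11, colorings 3 of 3^10 — not tricolorable
observation: det 11 = |V(-1)|; not divisible by 3, so not tricolorable


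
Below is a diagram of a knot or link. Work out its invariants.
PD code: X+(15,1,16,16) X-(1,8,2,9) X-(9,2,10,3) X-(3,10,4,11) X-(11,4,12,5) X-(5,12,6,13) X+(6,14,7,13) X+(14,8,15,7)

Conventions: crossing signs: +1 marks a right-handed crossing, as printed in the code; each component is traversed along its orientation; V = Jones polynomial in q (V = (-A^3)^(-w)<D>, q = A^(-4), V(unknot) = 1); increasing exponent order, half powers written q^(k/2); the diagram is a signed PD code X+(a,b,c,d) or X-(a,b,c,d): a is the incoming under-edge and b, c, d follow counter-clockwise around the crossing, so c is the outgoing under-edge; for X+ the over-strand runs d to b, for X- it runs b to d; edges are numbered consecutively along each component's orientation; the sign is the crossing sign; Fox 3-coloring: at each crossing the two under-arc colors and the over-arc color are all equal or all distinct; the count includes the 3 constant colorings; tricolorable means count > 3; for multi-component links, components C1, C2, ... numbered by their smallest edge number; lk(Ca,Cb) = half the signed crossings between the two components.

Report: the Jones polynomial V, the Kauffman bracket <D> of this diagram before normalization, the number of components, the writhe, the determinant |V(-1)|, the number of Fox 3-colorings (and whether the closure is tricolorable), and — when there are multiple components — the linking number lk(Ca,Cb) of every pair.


Jones polynomial: V(q) = -q^-4 + q^-3 + q^-1
<D> = A^-2 + A^6 - A^10; writhe -2
components 1, writhe -2 (8 crossings)
3-colorings: 9 of 3^8, det 3 — tricolorable
note: w = -2 (over 8 crossings) is diagram-only; (-A^3)^(2) removes it from V


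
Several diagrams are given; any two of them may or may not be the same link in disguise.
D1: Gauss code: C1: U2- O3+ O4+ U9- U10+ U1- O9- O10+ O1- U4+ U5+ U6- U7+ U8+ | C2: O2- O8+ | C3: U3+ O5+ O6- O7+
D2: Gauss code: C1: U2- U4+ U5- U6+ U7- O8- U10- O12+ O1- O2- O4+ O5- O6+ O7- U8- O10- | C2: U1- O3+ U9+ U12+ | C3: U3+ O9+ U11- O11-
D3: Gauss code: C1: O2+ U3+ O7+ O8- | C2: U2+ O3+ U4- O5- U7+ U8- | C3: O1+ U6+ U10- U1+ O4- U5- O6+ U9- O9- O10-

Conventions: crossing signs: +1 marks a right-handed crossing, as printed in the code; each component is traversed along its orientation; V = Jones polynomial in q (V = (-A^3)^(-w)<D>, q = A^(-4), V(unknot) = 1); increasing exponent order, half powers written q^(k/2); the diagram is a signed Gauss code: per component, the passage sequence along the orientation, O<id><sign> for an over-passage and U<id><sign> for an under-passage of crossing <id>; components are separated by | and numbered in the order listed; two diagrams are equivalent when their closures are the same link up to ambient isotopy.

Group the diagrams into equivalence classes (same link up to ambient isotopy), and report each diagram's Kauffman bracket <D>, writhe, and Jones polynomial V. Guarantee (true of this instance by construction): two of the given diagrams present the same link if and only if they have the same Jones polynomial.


equivalence classes: {D1} | {D2} | {D3}
D1 (bracket A^-6 + A^-2 + A^2 + A^6; 10 crossings at w = +2): V = 1 + q + q^2 + q^3
V(D2) = -q^-4 + q^-1 + 2 + q + q^2  (w -2, c 12, <D> = A^-14 + A^-10 + 2A^-6 + A^-2 - A^10)
V(D3) = q^-2 + 2 + q^2  (w 0, c 10, <D> = A^-8 + 2 + A^8)
observation: 3 values of V(q) split the 3 diagrams


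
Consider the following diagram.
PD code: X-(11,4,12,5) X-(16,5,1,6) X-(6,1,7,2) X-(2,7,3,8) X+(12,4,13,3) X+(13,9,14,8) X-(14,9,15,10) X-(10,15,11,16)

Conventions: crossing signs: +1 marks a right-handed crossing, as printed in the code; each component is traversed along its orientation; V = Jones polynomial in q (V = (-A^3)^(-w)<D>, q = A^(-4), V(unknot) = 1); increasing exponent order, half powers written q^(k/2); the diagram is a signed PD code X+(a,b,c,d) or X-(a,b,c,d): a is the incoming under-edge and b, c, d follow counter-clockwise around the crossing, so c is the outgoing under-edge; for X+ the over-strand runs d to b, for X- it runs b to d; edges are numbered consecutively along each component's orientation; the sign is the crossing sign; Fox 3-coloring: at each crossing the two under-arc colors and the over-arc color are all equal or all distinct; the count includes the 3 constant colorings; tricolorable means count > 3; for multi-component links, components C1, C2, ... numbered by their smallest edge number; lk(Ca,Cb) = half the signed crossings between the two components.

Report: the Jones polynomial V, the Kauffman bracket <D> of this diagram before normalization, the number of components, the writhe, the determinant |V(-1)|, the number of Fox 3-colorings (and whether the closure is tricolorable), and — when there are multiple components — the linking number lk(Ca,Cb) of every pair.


Jones polynomial: V(q) = -q^-4 + q^-3 + q^-1
<D> = A^-8 + 1 - A^4; writhe -4
components 1, writhe -4 (8 crossings)
3-colorings: 9 of 3^8, det 3 — tricolorable
note: det 3 = |V(-1)|; divisible by 3, so tricolorable


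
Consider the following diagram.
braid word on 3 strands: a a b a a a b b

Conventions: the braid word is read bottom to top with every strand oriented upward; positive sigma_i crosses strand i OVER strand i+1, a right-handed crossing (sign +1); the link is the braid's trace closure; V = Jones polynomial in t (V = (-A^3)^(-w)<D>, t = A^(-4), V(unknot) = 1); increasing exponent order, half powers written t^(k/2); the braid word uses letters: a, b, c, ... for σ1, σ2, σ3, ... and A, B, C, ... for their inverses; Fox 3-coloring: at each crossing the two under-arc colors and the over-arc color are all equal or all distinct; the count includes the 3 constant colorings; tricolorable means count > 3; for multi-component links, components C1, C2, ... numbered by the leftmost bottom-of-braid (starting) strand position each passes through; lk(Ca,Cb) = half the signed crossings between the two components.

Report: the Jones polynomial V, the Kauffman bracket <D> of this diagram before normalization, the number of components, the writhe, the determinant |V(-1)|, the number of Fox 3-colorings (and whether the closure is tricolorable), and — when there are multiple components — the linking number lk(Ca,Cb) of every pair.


V(t) = t^3 + t^5 - t^8
bracket: -A^-8 + A^4 + A^12, w = +8
1 component, writhe +8, over 8 crossings
det 3, colorings 9 of 3^8 — tricolorable
observation: the span of V is 5, forcing >= 5 crossings in any diagram


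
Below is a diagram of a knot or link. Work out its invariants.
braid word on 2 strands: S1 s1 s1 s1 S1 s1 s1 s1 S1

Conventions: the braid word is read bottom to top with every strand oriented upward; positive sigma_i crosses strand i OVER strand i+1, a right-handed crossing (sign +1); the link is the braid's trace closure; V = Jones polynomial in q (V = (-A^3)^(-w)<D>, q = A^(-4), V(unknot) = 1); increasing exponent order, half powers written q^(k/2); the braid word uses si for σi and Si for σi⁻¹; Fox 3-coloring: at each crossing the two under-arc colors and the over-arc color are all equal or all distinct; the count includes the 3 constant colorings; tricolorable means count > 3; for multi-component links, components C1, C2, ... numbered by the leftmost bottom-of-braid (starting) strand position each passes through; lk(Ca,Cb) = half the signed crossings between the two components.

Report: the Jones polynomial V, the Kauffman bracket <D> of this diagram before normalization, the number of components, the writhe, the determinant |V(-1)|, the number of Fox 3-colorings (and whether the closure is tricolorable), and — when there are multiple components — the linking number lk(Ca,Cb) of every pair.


V(q) = q + q^3 - q^4
bracket: A^-7 - A^-3 - A^5, w = +3
1 component, writhe +3, over 9 crossings
det 3, colorings 9 of 3^9 — tricolorable
observation: |V(-1)| = 3: so tricolorable, since 3 divides 3


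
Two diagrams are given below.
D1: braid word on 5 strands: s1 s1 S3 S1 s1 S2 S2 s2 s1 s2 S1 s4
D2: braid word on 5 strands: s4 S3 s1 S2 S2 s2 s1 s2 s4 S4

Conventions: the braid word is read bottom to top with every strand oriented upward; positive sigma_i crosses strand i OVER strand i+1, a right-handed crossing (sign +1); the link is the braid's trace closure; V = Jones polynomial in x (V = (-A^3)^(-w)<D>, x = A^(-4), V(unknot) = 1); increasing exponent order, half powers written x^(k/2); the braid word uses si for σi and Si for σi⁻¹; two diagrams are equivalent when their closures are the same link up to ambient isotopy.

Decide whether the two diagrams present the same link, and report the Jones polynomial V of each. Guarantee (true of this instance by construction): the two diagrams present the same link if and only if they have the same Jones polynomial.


equivalent: yes
V(D1) = 1  (w +2, c 12, <D> = A^6)
D2 (bracket A^6; 10 crossings at w = +2): V = 1
why: all 2 diagrams share one V(x), hence one class


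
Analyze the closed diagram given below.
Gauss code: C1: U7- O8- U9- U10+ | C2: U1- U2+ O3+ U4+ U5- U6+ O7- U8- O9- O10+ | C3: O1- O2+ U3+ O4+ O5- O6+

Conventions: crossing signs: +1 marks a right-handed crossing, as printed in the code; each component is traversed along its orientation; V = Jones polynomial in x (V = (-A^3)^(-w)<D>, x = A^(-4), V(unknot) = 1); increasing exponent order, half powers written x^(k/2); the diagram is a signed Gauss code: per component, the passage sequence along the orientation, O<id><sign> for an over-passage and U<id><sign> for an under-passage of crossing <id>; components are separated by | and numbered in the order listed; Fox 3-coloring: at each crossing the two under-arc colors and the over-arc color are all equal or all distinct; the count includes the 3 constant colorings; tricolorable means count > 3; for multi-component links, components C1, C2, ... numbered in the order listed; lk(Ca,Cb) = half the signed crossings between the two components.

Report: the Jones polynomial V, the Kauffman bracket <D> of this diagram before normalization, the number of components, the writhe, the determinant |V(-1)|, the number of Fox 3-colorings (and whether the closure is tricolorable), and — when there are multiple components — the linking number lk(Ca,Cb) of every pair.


V = x^-2 + 2 + x^2
<D> = A^-8 + 2 + A^8 (w = 0)
3 components over 10 crossings, w = 0
lk(C1,C2): -1
lk(C1,C3) = 0
linking number lk(C2,C3) = +1
3 Fox colorings among 3^10, |V(-1)| = 4: not tricolorable
why: the span of V is 4, within the link bound 10 + 3 - 1


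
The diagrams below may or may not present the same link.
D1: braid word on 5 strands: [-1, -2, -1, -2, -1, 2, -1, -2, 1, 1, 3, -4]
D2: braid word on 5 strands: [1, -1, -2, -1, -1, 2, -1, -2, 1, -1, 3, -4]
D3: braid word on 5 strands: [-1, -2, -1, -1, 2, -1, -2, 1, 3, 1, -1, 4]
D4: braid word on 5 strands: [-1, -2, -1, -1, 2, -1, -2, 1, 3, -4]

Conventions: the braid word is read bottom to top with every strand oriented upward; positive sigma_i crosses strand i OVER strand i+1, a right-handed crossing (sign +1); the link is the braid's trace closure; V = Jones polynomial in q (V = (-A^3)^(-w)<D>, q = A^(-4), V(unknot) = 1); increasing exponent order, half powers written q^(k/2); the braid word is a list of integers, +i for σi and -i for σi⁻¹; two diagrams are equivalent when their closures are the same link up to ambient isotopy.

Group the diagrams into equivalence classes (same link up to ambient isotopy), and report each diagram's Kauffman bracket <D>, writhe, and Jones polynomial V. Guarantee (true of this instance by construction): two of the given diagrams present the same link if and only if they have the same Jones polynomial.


classes: {D1, D2, D3, D4}
V(D1) = -q^-6 + q^-5 - q^-4 + 2q^-3 - q^-2 + q^-1  [12 crossings, <D> = A^-8 - A^-4 + 2 - A^4 + A^8 - A^12, w = -4]
V(D2) = -q^-6 + q^-5 - q^-4 + 2q^-3 - q^-2 + q^-1  (w -4, c 12, <D> = A^-8 - A^-4 + 2 - A^4 + A^8 - A^12)
V(D3) = -q^-6 + q^-5 - q^-4 + 2q^-3 - q^-2 + q^-1  (w -2, c 12, <D> = A^-2 - A^2 + 2A^6 - A^10 + A^14 - A^18)
D4 (bracket A^-8 - A^-4 + 2 - A^4 + A^8 - A^12; 10 crossings at w = -4): V = -q^-6 + q^-5 - q^-4 + 2q^-3 - q^-2 + q^-1
insight: one V(q) for all 4 diagrams — one class (guaranteed)


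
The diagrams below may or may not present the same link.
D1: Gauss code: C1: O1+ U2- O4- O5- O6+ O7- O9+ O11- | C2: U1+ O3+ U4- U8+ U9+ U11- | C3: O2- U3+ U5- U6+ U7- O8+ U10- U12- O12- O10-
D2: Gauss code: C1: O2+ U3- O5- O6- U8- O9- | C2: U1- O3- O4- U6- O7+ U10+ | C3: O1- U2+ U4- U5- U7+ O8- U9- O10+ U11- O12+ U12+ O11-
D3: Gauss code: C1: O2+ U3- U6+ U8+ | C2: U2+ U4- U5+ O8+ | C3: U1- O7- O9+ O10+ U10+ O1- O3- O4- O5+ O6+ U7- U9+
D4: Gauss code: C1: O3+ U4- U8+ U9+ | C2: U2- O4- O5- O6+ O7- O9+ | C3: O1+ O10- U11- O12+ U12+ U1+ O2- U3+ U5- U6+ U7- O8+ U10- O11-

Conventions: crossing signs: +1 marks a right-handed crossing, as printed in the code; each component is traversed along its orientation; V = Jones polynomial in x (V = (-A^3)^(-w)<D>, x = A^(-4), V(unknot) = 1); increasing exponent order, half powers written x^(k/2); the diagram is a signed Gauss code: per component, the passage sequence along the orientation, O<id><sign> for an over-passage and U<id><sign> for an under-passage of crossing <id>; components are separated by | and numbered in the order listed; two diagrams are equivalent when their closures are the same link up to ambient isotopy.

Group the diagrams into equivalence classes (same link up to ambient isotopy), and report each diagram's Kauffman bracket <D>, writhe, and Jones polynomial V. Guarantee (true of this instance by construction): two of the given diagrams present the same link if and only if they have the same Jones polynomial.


grouping into links: {D1, D4} | {D2} | {D3}
V(D1) = x^-2 + 2 + x^2  (w -2, c 12, <D> = A^-14 + 2A^-6 + A^2)
D2 (bracket A^-8 + 2 + A^8; 12 crossings at w = -4): V = x^-5 + 2x^-3 + x^-1
V(D3) = 1 + x + x^2 + x^3  [10 crossings, <D> = A^-6 + A^-2 + A^2 + A^6, w = +2]
V(D4) = x^-2 + 2 + x^2  [12 crossings, <D> = A^-8 + 2 + A^8, w = 0]
why: 3 classes among 4 diagrams; unequal V(x) rules out equality


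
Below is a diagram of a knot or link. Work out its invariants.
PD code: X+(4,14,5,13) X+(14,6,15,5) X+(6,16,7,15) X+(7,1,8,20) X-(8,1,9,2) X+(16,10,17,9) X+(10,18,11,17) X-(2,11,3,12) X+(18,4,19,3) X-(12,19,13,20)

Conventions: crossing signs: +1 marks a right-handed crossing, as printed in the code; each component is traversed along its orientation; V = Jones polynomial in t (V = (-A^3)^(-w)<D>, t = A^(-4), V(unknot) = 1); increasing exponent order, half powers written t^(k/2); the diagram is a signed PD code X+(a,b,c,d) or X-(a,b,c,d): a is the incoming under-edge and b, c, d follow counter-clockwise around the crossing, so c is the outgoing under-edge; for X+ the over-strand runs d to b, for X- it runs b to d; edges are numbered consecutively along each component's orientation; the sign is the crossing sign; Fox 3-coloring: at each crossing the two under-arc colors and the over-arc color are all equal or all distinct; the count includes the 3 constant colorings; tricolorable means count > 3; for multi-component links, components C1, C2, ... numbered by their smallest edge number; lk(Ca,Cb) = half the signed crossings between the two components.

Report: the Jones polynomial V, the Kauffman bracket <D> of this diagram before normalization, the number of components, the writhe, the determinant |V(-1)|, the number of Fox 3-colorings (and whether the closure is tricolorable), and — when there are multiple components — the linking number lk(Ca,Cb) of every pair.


Jones polynomial: V(t) = 1 - t + 2t^2 - 2t^3 + 3t^4 - 3t^5 + 2t^6 - 2t^7 + t^8
<D> = A^-20 - 2A^-16 + 2A^-12 - 3A^-8 + 3A^-4 - 2 + 2A^4 - A^8 + A^12; writhe +4
components 1, writhe +4 (10 crossings)
3-colorings: 3 of 3^10, det 17 — not tricolorable
note: the span of V is 8, forcing >= 8 crossings in any diagram


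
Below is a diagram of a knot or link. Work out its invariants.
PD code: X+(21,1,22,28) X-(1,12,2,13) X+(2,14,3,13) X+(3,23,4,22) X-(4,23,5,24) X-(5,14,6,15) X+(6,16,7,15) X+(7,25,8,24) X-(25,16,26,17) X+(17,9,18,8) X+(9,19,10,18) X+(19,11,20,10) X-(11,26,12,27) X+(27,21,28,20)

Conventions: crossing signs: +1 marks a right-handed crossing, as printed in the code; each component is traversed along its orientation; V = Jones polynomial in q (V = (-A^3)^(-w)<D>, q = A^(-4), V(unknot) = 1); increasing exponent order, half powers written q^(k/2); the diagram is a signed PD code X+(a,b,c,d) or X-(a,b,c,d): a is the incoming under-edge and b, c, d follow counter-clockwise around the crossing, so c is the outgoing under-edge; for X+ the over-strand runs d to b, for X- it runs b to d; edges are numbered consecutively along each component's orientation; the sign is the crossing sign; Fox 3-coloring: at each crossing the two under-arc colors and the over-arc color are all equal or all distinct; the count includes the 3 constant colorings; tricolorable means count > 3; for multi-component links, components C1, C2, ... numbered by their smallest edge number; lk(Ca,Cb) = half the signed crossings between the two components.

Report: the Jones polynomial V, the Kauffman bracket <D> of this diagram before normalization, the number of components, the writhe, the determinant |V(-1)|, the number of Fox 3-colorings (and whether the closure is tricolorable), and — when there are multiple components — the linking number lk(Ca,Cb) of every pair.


V(q) = 1 - q + 3q^2 - 3q^3 + 3q^4 - 4q^5 + 3q^6 - 2q^7 + q^8
bracket: A^-20 - 2A^-16 + 3A^-12 - 4A^-8 + 3A^-4 - 3 + 3A^4 - A^8 + A^12, w = +4
1 component, writhe +4, over 14 crossings
det 21, colorings 9 of 3^14 — tricolorable
observation: the span of V is 8, forcing >= 8 crossings in any diagram
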